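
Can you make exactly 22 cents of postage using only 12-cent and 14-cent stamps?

We need non-negative x, y with 12x + 14y = 22.
gcd(12, 14) = 2 divides 22, so integer solutions exist, but checking x = 0..1 shows none with y ≥ 0.
So 22 cannot be made with non-negative stamp counts.

No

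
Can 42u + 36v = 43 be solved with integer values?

Step 1: Compute gcd(42, 36).
gcd(42, 36) = 6

Step 2: Check divisibility.
Does 6 divide 43? 43 = 6 x 7 + 1, so no.

By the theorem on linear Diophantine equations, 42u + 36v = 43 has integer solutions if and only if gcd(42, 36) divides 43. Since 6 does not divide 43, no solutions exist.

No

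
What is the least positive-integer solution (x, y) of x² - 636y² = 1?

We seek the smallest positive integers (x, y) with x² - 636y² = 1, i.e., x² = 636y² + 1.
Try successive y values:
y = 1: x² = 636·1² + 1 = 637, not a perfect square
y = 2: x² = 636·2² + 1 = 2545, not a perfect square
y = 3: x² = 636·3² + 1 = 5725, not a perfect square
... continuing the search (or via continued fractions) ...
y = 139020: x² = 636·139020² + 1 = 12291692414401, x = 3505951 ✓

Verify: 3505951² - 636·139020² = 12291692414401 - 12291692414400 = 1 ✓

x = 3505951, y = 139020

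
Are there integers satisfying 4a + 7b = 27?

Step 1: Compute gcd(4, 7).
gcd(4, 7) = 1

Step 2: Check divisibility.
Does 1 divide 27? 27 = 1 x 27, so yes.

By the theorem on linear Diophantine equations, 4a + 7b = 27 has integer solutions if and only if gcd(4, 7) divides 27. Since 1 | 27, solutions exist.

Yes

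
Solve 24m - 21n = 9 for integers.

Step 1: Check solvability.
gcd(24, 21) = 3
Since 3 divides 9, solutions exist.

Step 2: Apply extended Euclidean algorithm to find gcd.
We find integers such that 24*x0 + 21*y0 = 3

Step 3: Scale the particular solution.
Multiply by 9/3 = 3:
m = 3, n = 3

Step 4: Verify.
24*(3) - 21*(3) = 9 = 9 ✓

m = 3, n = 3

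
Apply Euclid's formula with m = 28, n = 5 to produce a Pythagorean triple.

a = m² - n² = 28² - 5² = 784 - 25 = 759
b = 2mn = 2·28·5 = 280
c = m² + n² = 784 + 25 = 809
Verify: 759² + 280² = 576081 + 78400 = 654481 = 809² ✓

(759, 280, 809)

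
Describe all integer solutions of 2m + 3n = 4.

Step 1: Compute gcd(2, 3) = 1.
Since 1 divides 4, solutions exist.

Step 2: Find a particular solution using extended Euclidean algorithm.
We get m₀ = -4, n₀ = 4.
Check: 2*-4 + 3*4 = 4 = 4 ✓

Step 3: Write the general solution.
m = -4 + (3/1)t = -4 + 3t
n = 4 - (2/1)t = 4 - 2t
for any integer t.

m = -4 + 3t, n = 4 - 2t for integer t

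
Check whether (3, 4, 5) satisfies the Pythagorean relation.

Compute a² + b²:
3² + 4² = 9 + 16 = 25
Compute c²:
5² = 25
Since 25 = 25, it is a Pythagorean triple.

Yes, it is a Pythagorean triple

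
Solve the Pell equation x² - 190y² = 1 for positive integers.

We seek the smallest positive integers (x, y) with x² - 190y² = 1, i.e., x² = 190y² + 1.
Try successive y values:
y = 1: x² = 190·1² + 1 = 191, not a perfect square
y = 2: x² = 190·2² + 1 = 761, not a perfect square
y = 3: x² = 190·3² + 1 = 1711, not a perfect square
... continuing the search (or via continued fractions) ...
y = 3774: x² = 190·3774² + 1 = 2706184441, x = 52021 ✓

Verify: 52021² - 190·3774² = 2706184441 - 2706184440 = 1 ✓

x = 52021, y = 3774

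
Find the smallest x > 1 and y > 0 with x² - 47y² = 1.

We seek the smallest positive integers (x, y) with x² - 47y² = 1, i.e., x² = 47y² + 1.
Try successive y values:
y = 1: x² = 47·1² + 1 = 48, not a perfect square
y = 2: x² = 47·2² + 1 = 189, not a perfect square
y = 3: x² = 47·3² + 1 = 424, not a perfect square
... continuing the search (or via continued fractions) ...
y = 7: x² = 47·7² + 1 = 2304, x = 48 ✓

Verify: 48² - 47·7² = 2304 - 2303 = 1 ✓

x = 48, y = 7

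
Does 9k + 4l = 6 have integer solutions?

Step 1: Compute gcd(9, 4).
gcd(9, 4) = 1

Step 2: Check divisibility.
Does 1 divide 6? 6 = 1 x 6, so yes.

By the theorem on linear Diophantine equations, 9k + 4l = 6 has integer solutions if and only if gcd(9, 4) divides 6. Since 1 | 6, solutions exist.

Yes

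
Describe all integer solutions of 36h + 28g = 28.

Step 1: Compute gcd(36, 28) = 4.
Since 4 divides 28, solutions exist.

Step 2: Find a particular solution using extended Euclidean algorithm.
We get h₀ = -21, g₀ = 28.
Check: 36*-21 + 28*28 = 28 = 28 ✓

Step 3: Write the general solution.
h = -21 + (28/4)t = -21 + 7t
g = 28 - (36/4)t = 28 - 9t
for any integer t.

h = -21 + 7t, g = 28 - 9t for integer t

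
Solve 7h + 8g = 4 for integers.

Step 1: Check solvability.
gcd(7, 8) = 1
Since 1 divides 4, solutions exist.

Step 2: Apply extended Euclidean algorithm to find gcd.
We find integers such that 7*x0 + 8*y0 = 1

Step 3: Scale the particular solution.
Multiply by 4/1 = 4:
h = -4, g = 4

Step 4: Verify.
7*(-4) + 8*(4) = 4 = 4 ✓

h = -4, g = 4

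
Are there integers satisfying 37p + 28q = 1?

Step 1: Compute gcd(37, 28).
gcd(37, 28) = 1

Step 2: Check divisibility.
Does 1 divide 1? 1 = 1 x 1, so yes.

By the theorem on linear Diophantine equations, 37p + 28q = 1 has integer solutions if and only if gcd(37, 28) divides 1. Since 1 | 1, solutions exist.

Yes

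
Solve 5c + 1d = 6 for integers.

Step 1: Check solvability.
gcd(5, 1) = 1
Since 1 divides 6, solutions exist.

Step 2: Apply extended Euclidean algorithm to find gcd.
We find integers such that 5*x0 + 1*y0 = 1

Step 3: Scale the particular solution.
Multiply by 6/1 = 6:
c = 0, d = 6

Step 4: Verify.
5*(0) + 1*(6) = 6 = 6 ✓

c = 0, d = 6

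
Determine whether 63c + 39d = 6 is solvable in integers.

Step 1: Compute gcd(63, 39).
gcd(63, 39) = 3

Step 2: Check divisibility.
Does 3 divide 6? 6 = 3 x 2, so yes.

By the theorem on linear Diophantine equations, 63c + 39d = 6 has integer solutions if and only if gcd(63, 39) divides 6. Since 3 | 6, solutions exist.

Yes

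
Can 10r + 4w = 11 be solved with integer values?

Step 1: Compute gcd(10, 4).
gcd(10, 4) = 2

Step 2: Check divisibility.
Does 2 divide 11? 11 = 2 x 5 + 1, so no.

By the theorem on linear Diophantine equations, 10r + 4w = 11 has integer solutions if and only if gcd(10, 4) divides 11. Since 2 does not divide 11, no solutions exist.

No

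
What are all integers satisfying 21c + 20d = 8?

Step 1: Compute gcd(21, 20) = 1.
Since 1 divides 8, solutions exist.

Step 2: Find a particular solution using extended Euclidean algorithm.
We get c₀ = 8, d₀ = -8.
Check: 21*8 + 20*-8 = 8 = 8 ✓

Step 3: Write the general solution.
c = 8 + (20/1)t = 8 + 20t
d = -8 - (21/1)t = -8 - 21t
for any integer t.

c = 8 + 20t, d = -8 - 21t for integer t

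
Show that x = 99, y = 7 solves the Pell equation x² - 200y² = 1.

Compute x² = 99² = 9801
Compute 200y² = 200·7² = 200·49 = 9800
x² - 200y² = 9801 - 9800 = 1
Since this equals 1, (99, 7) is a solution.

Yes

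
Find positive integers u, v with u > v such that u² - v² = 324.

Factor: u² - v² = (u+v)(u-v) = 324.
We need two factors of 324 with the same parity.
Use u+v = 162 and u-v = 2 (product 162·2 = 324).
Adding: 2u = 164, so u = 82.
Subtracting: 2v = 160, so v = 80.
Check: 82² - 80² = 6724 - 6400 = 324 ✓

u = 82, v = 80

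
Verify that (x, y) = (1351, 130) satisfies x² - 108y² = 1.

Compute x² = 1351² = 1825201
Compute 108y² = 108·130² = 108·16900 = 1825200
x² - 108y² = 1825201 - 1825200 = 1
Since this equals 1, (1351, 130) is a solution.

Yes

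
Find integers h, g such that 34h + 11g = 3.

Step 1: Check solvability.
gcd(34, 11) = 1
Since 1 divides 3, solutions exist.

Step 2: Apply extended Euclidean algorithm to find gcd.
We find integers such that 34*x0 + 11*y0 = 1

Step 3: Scale the particular solution.
Multiply by 3/1 = 3:
h = 3, g = -9

Step 4: Verify.
34*(3) + 11*(-9) = 3 = 3 ✓

h = 3, g = -9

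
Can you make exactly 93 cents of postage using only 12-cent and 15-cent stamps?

We need non-negative x, y with 12x + 15y = 93.
gcd(12, 15) = 3 divides 93, so integer solutions exist.
Search for a non-negative one: x = 4 gives 15y = 93 - 48 = 45, so y = 3.
Check: 12·4 + 15·3 = 93 ✓

Yes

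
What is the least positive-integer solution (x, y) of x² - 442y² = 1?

We seek the smallest positive integers (x, y) with x² - 442y² = 1, i.e., x² = 442y² + 1.
Try successive y values:
y = 1: x² = 442·1² + 1 = 443, not a perfect square
y = 2: x² = 442·2² + 1 = 1769, not a perfect square
y = 3: x² = 442·3² + 1 = 3979, not a perfect square
... continuing the search (or via continued fractions) ...
y = 42: x² = 442·42² + 1 = 779689, x = 883 ✓

Verify: 883² - 442·42² = 779689 - 779688 = 1 ✓

x = 883, y = 42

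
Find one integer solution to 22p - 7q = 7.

Step 1: Check solvability.
gcd(22, 7) = 1
Since 1 divides 7, solutions exist.

Step 2: Apply extended Euclidean algorithm to find gcd.
We find integers such that 22*x0 + 7*y0 = 1

Step 3: Scale the particular solution.
Multiply by 7/1 = 7:
p = 7, q = 21

Step 4: Verify.
22*(7) - 7*(21) = 7 = 7 ✓

p = 7, q = 21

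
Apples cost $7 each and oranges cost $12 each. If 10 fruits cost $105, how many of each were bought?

Let a = apples, o = oranges.
a + o = 10
7a + 12o = 105
Substitute o = 10 - a:
7a + 12(10 - a) = 105
(7 - 12)a = 105 - 120
-5a = -15
a = 3, o = 10 - 3 = 7

Apples: 3, Oranges: 7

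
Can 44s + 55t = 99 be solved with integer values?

Step 1: Compute gcd(44, 55).
gcd(44, 55) = 11

Step 2: Check divisibility.
Does 11 divide 99? 99 = 11 x 9, so yes.

By the theorem on linear Diophantine equations, 44s + 55t = 99 has integer solutions if and only if gcd(44, 55) divides 99. Since 11 | 99, solutions exist.

Yes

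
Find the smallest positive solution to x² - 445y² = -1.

We need x² = 445y² - 1. Try successive y:
y = 1: x² = 445·1² - 1 = 444, not a perfect square
y = 2: x² = 445·2² - 1 = 1779, not a perfect square
y = 3: x² = 445·3² - 1 = 4004, not a perfect square
...
y = 221: x² = 445·221² - 1 = 21734244 = 4662² ✓
Check: 4662² - 445·221² = 21734244 - 21734245 = -1 ✓

x = 4662, y = 221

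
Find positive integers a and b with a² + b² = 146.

We need to find integers a, b > 0 such that a² + b² = 146.
Trying a = 5: b² = 146 - 5² = 146 - 25 = 121
b = 11
Check: 5² + 11² = 25 + 121 = 146 ✓

146 = 5² + 11²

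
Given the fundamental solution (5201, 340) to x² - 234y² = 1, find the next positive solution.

Solutions to x² - Dy² = 1 are generated by powers of (x₀ + y₀√D).
The next solution satisfies x₁ + y₁√234 = (x₀ + y₀√234)², giving:
x₁ = x₀² + 234y₀² = 5201² + 234·340² = 27050401 + 27050400 = 54100801
y₁ = 2x₀y₀ = 2·5201·340 = 3536680

Verify: 54100801² - 234·3536680² = 2926896668841601 - 2926896668841600 = 1 ✓

x = 54100801, y = 3536680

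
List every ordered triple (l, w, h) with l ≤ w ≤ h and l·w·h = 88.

Iterate l from 1 to ⌊88^(1/3)⌋. For each l dividing 88, iterate w ≥ l with w dividing 88/l, and set h = 88/(l·w).
Triples found (6): (1×1×88), (1×2×44), (1×4×22), (1×8×11), (2×2×22), (2×4×11)

(1×1×88), (1×2×44), (1×4×22), (1×8×11), (2×2×22), (2×4×11)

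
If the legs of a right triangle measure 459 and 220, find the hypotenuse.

c² = a² + b² = 459² + 220² = 210681 + 48400 = 259081
c = 509

509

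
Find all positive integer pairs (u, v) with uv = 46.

The positive divisors of 46 are: 1, 2, 23, 46.
Each divisor d gives the pair (d, 46/d):
(1, 46), (2, 23), (23, 2), (46, 1)

(1, 46), (2, 23), (23, 2), (46, 1)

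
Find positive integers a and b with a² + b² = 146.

We need to find integers a, b > 0 such that a² + b² = 146.
Trying a = 5: b² = 146 - 5² = 146 - 25 = 121
b = 11
Check: 5² + 11² = 25 + 121 = 146 ✓

146 = 5² + 11²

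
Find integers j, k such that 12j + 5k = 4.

Step 1: Check solvability.
gcd(12, 5) = 1
Since 1 divides 4, solutions exist.

Step 2: Apply extended Euclidean algorithm to find gcd.
We find integers such that 12*x0 + 5*y0 = 1

Step 3: Scale the particular solution.
Multiply by 4/1 = 4:
j = -8, k = 20

Step 4: Verify.
12*(-8) + 5*(20) = 4 = 4 ✓

j = -8, k = 20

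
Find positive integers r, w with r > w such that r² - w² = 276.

Factor: r² - w² = (r+w)(r-w) = 276.
We need two factors of 276 with the same parity.
Use r+w = 138 and r-w = 2 (product 138·2 = 276).
Adding: 2r = 140, so r = 70.
Subtracting: 2w = 136, so w = 68.
Check: 70² - 68² = 4900 - 4624 = 276 ✓

r = 70, w = 68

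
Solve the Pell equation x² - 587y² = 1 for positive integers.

We seek the smallest positive integers (x, y) with x² - 587y² = 1, i.e., x² = 587y² + 1.
Try successive y values:
y = 1: x² = 587·1² + 1 = 588, not a perfect square
y = 2: x² = 587·2² + 1 = 2349, not a perfect square
y = 3: x² = 587·3² + 1 = 5284, not a perfect square
... continuing the search (or via continued fractions) ...
y = 78717: x² = 587·78717² + 1 = 3637266894244, x = 1907162 ✓

Verify: 1907162² - 587·78717² = 3637266894244 - 3637266894243 = 1 ✓

x = 1907162, y = 78717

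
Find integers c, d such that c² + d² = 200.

We need to find integers c, d > 0 such that c² + d² = 200.
Trying c = 2: d² = 200 - 2² = 200 - 4 = 196
d = 14
Check: 2² + 14² = 4 + 196 = 200 ✓

200 = 2² + 14²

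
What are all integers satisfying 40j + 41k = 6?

Step 1: Compute gcd(40, 41) = 1.
Since 1 divides 6, solutions exist.

Step 2: Find a particular solution using extended Euclidean algorithm.
We get j₀ = -6, k₀ = 6.
Check: 40*-6 + 41*6 = 6 = 6 ✓

Step 3: Write the general solution.
j = -6 + (41/1)t = -6 + 41t
k = 6 - (40/1)t = 6 - 40t
for any integer t.

j = -6 + 41t, k = 6 - 40t for integer t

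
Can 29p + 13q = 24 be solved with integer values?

Step 1: Compute gcd(29, 13).
gcd(29, 13) = 1

Step 2: Check divisibility.
Does 1 divide 24? 24 = 1 x 24, so yes.

By the theorem on linear Diophantine equations, 29p + 13q = 24 has integer solutions if and only if gcd(29, 13) divides 24. Since 1 | 24, solutions exist.

Yes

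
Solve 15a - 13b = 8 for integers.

Step 1: Check solvability.
gcd(15, 13) = 1
Since 1 divides 8, solutions exist.

Step 2: Apply extended Euclidean algorithm to find gcd.
We find integers such that 15*x0 + 13*y0 = 1

Step 3: Scale the particular solution.
Multiply by 8/1 = 8:
a = -48, b = -56

Step 4: Verify.
15*(-48) - 13*(-56) = 8 = 8 ✓

a = -48, b = -56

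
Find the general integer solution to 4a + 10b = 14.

Step 1: Compute gcd(4, 10) = 2.
Since 2 divides 14, solutions exist.

Step 2: Find a particular solution using extended Euclidean algorithm.
We get a₀ = -14, b₀ = 7.
Check: 4*-14 + 10*7 = 14 = 14 ✓

Step 3: Write the general solution.
a = -14 + (10/2)t = -14 + 5t
b = 7 - (4/2)t = 7 - 2t
for any integer t.

a = -14 + 5t, b = 7 - 2t for integer t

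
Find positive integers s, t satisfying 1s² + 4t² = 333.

Try small values of s and check whether (333 - 1s²)/4 is a perfect square.
s = 3: 1·3² = 9, so 4t² = 333 - 9 = 324, giving t² = 81, t = 9.
Check: 1·3² + 4·9² = 9 + 324 = 333 ✓

s = 3, t = 9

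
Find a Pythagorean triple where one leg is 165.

We need the other leg and hypotenuse such that 165² + x² = c².
Take x = 532, c = 557: 165² + 532² = 27225 + 283024 = 310249 = 557² ✓
Triple: (165, 532, 557)

(165, 532, 557)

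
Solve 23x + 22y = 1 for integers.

Step 1: Check solvability.
gcd(23, 22) = 1
Since 1 divides 1, solutions exist.

Step 2: Apply extended Euclidean algorithm to find gcd.
We find integers such that 23*x0 + 22*y0 = 1

Step 3: Scale the particular solution.
Multiply by 1/1 = 1:
x = 1, y = -1

Step 4: Verify.
23*(1) + 22*(-1) = 1 = 1 ✓

x = 1, y = -1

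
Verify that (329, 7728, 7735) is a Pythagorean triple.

Compute a² + b² = 329² + 7728² = 108241 + 59721984 = 59830225
Compute c² = 7735² = 59830225
Since 59830225 = 59830225, confirmed.

Yes, it is a Pythagorean triple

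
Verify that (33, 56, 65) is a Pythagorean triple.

Compute a² + b²:
33² + 56² = 1089 + 3136 = 4225
Compute c²:
65² = 4225
Since 4225 = 4225, it is a Pythagorean triple.

Yes, it is a Pythagorean triple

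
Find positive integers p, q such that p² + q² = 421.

Search for p with 421 - p² a perfect square.
p = 14: 421 - 14² = 421 - 196 = 225 = 15² ✓
So p = 14, q = 15.

p = 14, q = 15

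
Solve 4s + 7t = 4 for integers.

Step 1: Check solvability.
gcd(4, 7) = 1
Since 1 divides 4, solutions exist.

Step 2: Apply extended Euclidean algorithm to find gcd.
We find integers such that 4*x0 + 7*y0 = 1

Step 3: Scale the particular solution.
Multiply by 4/1 = 4:
s = 8, t = -4

Step 4: Verify.
4*(8) + 7*(-4) = 4 = 4 ✓

s = 8, t = -4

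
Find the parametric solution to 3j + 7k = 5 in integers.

Step 1: Compute gcd(3, 7) = 1.
Since 1 divides 5, solutions exist.

Step 2: Find a particular solution using extended Euclidean algorithm.
We get j₀ = -10, k₀ = 5.
Check: 3*-10 + 7*5 = 5 = 5 ✓

Step 3: Write the general solution.
j = -10 + (7/1)t = -10 + 7t
k = 5 - (3/1)t = 5 - 3t
for any integer t.

j = -10 + 7t, k = 5 - 3t for integer t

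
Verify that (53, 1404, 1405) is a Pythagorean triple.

Compute a² + b² = 53² + 1404² = 2809 + 1971216 = 1974025
Compute c² = 1405² = 1974025
Since 1974025 = 1974025, confirmed.

Yes, it is a Pythagorean triple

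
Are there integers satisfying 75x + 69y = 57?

Step 1: Compute gcd(75, 69).
gcd(75, 69) = 3

Step 2: Check divisibility.
Does 3 divide 57? 57 = 3 x 19, so yes.

By the theorem on linear Diophantine equations, 75x + 69y = 57 has integer solutions if and only if gcd(75, 69) divides 57. Since 3 | 57, solutions exist.

Yes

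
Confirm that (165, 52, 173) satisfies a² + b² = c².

Compute a² + b² = 165² + 52² = 27225 + 2704 = 29929
Compute c² = 173² = 29929
Since 29929 = 29929, confirmed.

Yes, it is a Pythagorean triple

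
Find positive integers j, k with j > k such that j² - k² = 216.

Factor: j² - k² = (j+k)(j-k) = 216.
We need two factors of 216 with the same parity.
Use j+k = 108 and j-k = 2 (product 108·2 = 216).
Adding: 2j = 110, so j = 55.
Subtracting: 2k = 106, so k = 53.
Check: 55² - 53² = 3025 - 2809 = 216 ✓

j = 55, k = 53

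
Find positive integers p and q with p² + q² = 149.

We need to find integers p, q > 0 such that p² + q² = 149.
Trying p = 7: q² = 149 - 7² = 149 - 49 = 100
q = 10
Check: 7² + 10² = 49 + 100 = 149 ✓

149 = 7² + 10²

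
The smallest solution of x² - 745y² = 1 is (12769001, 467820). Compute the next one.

Solutions to x² - Dy² = 1 are generated by powers of (x₀ + y₀√D).
The next solution satisfies x₁ + y₁√745 = (x₀ + y₀√745)², giving:
x₁ = x₀² + 745y₀² = 12769001² + 745·467820² = 163047386538001 + 163047386538000 = 326094773076001
y₁ = 2x₀y₀ = 2·12769001·467820 = 11947188095640

Verify: 326094773076001² - 745·11947188095640² = 106337801027488586691322152001 - 106337801027488586691322152000 = 1 ✓

x = 326094773076001, y = 11947188095640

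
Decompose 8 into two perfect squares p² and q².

We need to find integers p, q > 0 such that p² + q² = 8.
Trying p = 2: q² = 8 - 2² = 8 - 4 = 4
q = 2
Check: 2² + 2² = 4 + 4 = 8 ✓

8 = 2² + 2²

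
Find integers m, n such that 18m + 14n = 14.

Step 1: Check solvability.
gcd(18, 14) = 2
Since 2 divides 14, solutions exist.

Step 2: Apply extended Euclidean algorithm to find gcd.
We find integers such that 18*x0 + 14*y0 = 2

Step 3: Scale the particular solution.
Multiply by 14/2 = 7:
m = -21, n = 28

Step 4: Verify.
18*(-21) + 14*(28) = 14 = 14 ✓

m = -21, n = 28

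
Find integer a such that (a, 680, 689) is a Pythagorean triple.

a² = c² - b² = 689² - 680² = 474721 - 462400 = 12321
a = sqrt(12321) = 111

111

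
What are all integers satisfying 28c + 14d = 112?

Step 1: Compute gcd(28, 14) = 14.
Since 14 divides 112, solutions exist.

Step 2: Find a particular solution using extended Euclidean algorithm.
We get c₀ = 0, d₀ = 8.
Check: 28*0 + 14*8 = 112 = 112 ✓

Step 3: Write the general solution.
c = 0 + (14/14)t = 0 + 1t
d = 8 - (28/14)t = 8 - 2t
for any integer t.

c = 0 + 1t, d = 8 - 2t for integer t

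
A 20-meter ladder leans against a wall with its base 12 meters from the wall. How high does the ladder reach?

The ladder, wall, and ground form a right triangle with hypotenuse 20 and one leg 12.
By the Pythagorean theorem: h² = 20² - 12² = 400 - 144 = 256
h = √256 = 16 meters

16 meters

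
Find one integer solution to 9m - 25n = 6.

Step 1: Check solvability.
gcd(9, 25) = 1
Since 1 divides 6, solutions exist.

Step 2: Apply extended Euclidean algorithm to find gcd.
We find integers such that 9*x0 + 25*y0 = 1

Step 3: Scale the particular solution.
Multiply by 6/1 = 6:
m = -66, n = -24

Step 4: Verify.
9*(-66) - 25*(-24) = 6 = 6 ✓

m = -66, n = -24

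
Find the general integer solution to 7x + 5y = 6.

Step 1: Compute gcd(7, 5) = 1.
Since 1 divides 6, solutions exist.

Step 2: Find a particular solution using extended Euclidean algorithm.
We get x₀ = -12, y₀ = 18.
Check: 7*-12 + 5*18 = 6 = 6 ✓

Step 3: Write the general solution.
x = -12 + (5/1)t = -12 + 5t
y = 18 - (7/1)t = 18 - 7t
for any integer t.

x = -12 + 5t, y = 18 - 7t for integer t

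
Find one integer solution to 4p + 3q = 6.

Step 1: Check solvability.
gcd(4, 3) = 1
Since 1 divides 6, solutions exist.

Step 2: Apply extended Euclidean algorithm to find gcd.
We find integers such that 4*x0 + 3*y0 = 1

Step 3: Scale the particular solution.
Multiply by 6/1 = 6:
p = 6, q = -6

Step 4: Verify.
4*(6) + 3*(-6) = 6 = 6 ✓

p = 6, q = -6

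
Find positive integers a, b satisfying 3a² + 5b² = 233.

Try small values of a and check whether (233 - 3a²)/5 is a perfect square.
a = 6: 3·6² = 108, so 5b² = 233 - 108 = 125, giving b² = 25, b = 5.
Check: 3·6² + 5·5² = 108 + 125 = 233 ✓

a = 6, b = 5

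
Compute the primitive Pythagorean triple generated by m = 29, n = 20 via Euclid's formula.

a = m² - n² = 29² - 20² = 841 - 400 = 441
b = 2mn = 2·29·20 = 1160
c = m² + n² = 841 + 400 = 1241
Verify: 441² + 1160² = 194481 + 1345600 = 1540081 = 1241² ✓

(441, 1160, 1241)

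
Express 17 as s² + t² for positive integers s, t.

We need to find integers s, t > 0 such that s² + t² = 17.
Trying s = 1: t² = 17 - 1² = 17 - 1 = 16
t = 4
Check: 1² + 4² = 1 + 16 = 17 ✓

17 = 1² + 4²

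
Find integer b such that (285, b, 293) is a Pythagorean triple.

b² = c² - a² = 293² - 285² = 85849 - 81225 = 4624
b = sqrt(4624) = 68

68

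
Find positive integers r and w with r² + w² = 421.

We need to find integers r, w > 0 such that r² + w² = 421.
Trying r = 14: w² = 421 - 14² = 421 - 196 = 225
w = 15
Check: 14² + 15² = 196 + 225 = 421 ✓

421 = 14² + 15²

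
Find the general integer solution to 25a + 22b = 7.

Step 1: Compute gcd(25, 22) = 1.
Since 1 divides 7, solutions exist.

Step 2: Find a particular solution using extended Euclidean algorithm.
We get a₀ = -49, b₀ = 56.
Check: 25*-49 + 22*56 = 7 = 7 ✓

Step 3: Write the general solution.
a = -49 + (22/1)t = -49 + 22t
b = 56 - (25/1)t = 56 - 25t
for any integer t.

a = -49 + 22t, b = 56 - 25t for integer t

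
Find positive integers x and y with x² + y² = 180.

We need to find integers x, y > 0 such that x² + y² = 180.
Trying x = 6: y² = 180 - 6² = 180 - 36 = 144
y = 12
Check: 6² + 12² = 36 + 144 = 180 ✓

180 = 6² + 12²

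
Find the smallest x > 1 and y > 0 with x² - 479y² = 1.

We seek the smallest positive integers (x, y) with x² - 479y² = 1, i.e., x² = 479y² + 1.
Try successive y values:
y = 1: x² = 479·1² + 1 = 480, not a perfect square
y = 2: x² = 479·2² + 1 = 1917, not a perfect square
y = 3: x² = 479·3² + 1 = 4312, not a perfect square
... continuing the search (or via continued fractions) ...
y = 136591: x² = 479·136591² + 1 = 8936751513600, x = 2989440 ✓

Verify: 2989440² - 479·136591² = 8936751513600 - 8936751513599 = 1 ✓

x = 2989440, y = 136591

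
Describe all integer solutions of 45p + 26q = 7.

Step 1: Compute gcd(45, 26) = 1.
Since 1 divides 7, solutions exist.

Step 2: Find a particular solution using extended Euclidean algorithm.
We get p₀ = 77, q₀ = -133.
Check: 45*77 + 26*-133 = 7 = 7 ✓

Step 3: Write the general solution.
p = 77 + (26/1)t = 77 + 26t
q = -133 - (45/1)t = -133 - 45t
for any integer t.

p = 77 + 26t, q = -133 - 45t for integer t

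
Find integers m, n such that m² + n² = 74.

We need to find integers m, n > 0 such that m² + n² = 74.
Trying m = 5: n² = 74 - 5² = 74 - 25 = 49
n = 7
Check: 5² + 7² = 25 + 49 = 74 ✓

74 = 5² + 7²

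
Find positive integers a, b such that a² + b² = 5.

Search for a with 5 - a² a perfect square.
a = 1: 5 - 1² = 5 - 1 = 4 = 2² ✓
So a = 1, b = 2.

a = 1, b = 2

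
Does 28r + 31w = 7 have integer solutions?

Step 1: Compute gcd(28, 31).
gcd(28, 31) = 1

Step 2: Check divisibility.
Does 1 divide 7? 7 = 1 x 7, so yes.

By the theorem on linear Diophantine equations, 28r + 31w = 7 has integer solutions if and only if gcd(28, 31) divides 7. Since 1 | 7, solutions exist.

Yes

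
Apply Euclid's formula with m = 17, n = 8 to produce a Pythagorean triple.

a = m² - n² = 17² - 8² = 289 - 64 = 225
b = 2mn = 2·17·8 = 272
c = m² + n² = 289 + 64 = 353
Verify: 225² + 272² = 50625 + 73984 = 124609 = 353² ✓

(225, 272, 353)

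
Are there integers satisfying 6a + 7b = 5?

Step 1: Compute gcd(6, 7).
gcd(6, 7) = 1

Step 2: Check divisibility.
Does 1 divide 5? 5 = 1 x 5, so yes.

By the theorem on linear Diophantine equations, 6a + 7b = 5 has integer solutions if and only if gcd(6, 7) divides 5. Since 1 | 5, solutions exist.

Yes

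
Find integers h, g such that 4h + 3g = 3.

Step 1: Check solvability.
gcd(4, 3) = 1
Since 1 divides 3, solutions exist.

Step 2: Apply extended Euclidean algorithm to find gcd.
We find integers such that 4*x0 + 3*y0 = 1

Step 3: Scale the particular solution.
Multiply by 3/1 = 3:
h = 3, g = -3

Step 4: Verify.
4*(3) + 3*(-3) = 3 = 3 ✓

h = 3, g = -3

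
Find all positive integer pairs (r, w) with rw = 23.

The positive divisors of 23 are: 1, 23.
Each divisor d gives the pair (d, 23/d):
(1, 23), (23, 1)

(1, 23), (23, 1)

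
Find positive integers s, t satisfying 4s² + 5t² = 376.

Try small values of s and check whether (376 - 4s²)/5 is a perfect square.
s = 7: 4·7² = 196, so 5t² = 376 - 196 = 180, giving t² = 36, t = 6.
Check: 4·7² + 5·6² = 196 + 180 = 376 ✓

s = 7, t = 6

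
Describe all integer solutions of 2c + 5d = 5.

Step 1: Compute gcd(2, 5) = 1.
Since 1 divides 5, solutions exist.

Step 2: Find a particular solution using extended Euclidean algorithm.
We get c₀ = -10, d₀ = 5.
Check: 2*-10 + 5*5 = 5 = 5 ✓

Step 3: Write the general solution.
c = -10 + (5/1)t = -10 + 5t
d = 5 - (2/1)t = 5 - 2t
for any integer t.

c = -10 + 5t, d = 5 - 2t for integer t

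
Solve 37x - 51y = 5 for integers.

Step 1: Check solvability.
gcd(37, 51) = 1
Since 1 divides 5, solutions exist.

Step 2: Apply extended Euclidean algorithm to find gcd.
We find integers such that 37*x0 + 51*y0 = 1

Step 3: Scale the particular solution.
Multiply by 5/1 = 5:
x = -55, y = -40

Step 4: Verify.
37*(-55) - 51*(-40) = 5 = 5 ✓

x = -55, y = -40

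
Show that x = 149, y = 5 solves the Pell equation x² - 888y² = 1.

Compute x² = 149² = 22201
Compute 888y² = 888·5² = 888·25 = 22200
x² - 888y² = 22201 - 22200 = 1
Since this equals 1, (149, 5) is a solution.

Yes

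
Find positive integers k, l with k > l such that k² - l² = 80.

Factor: k² - l² = (k+l)(k-l) = 80.
We need two factors of 80 with the same parity.
Use k+l = 40 and k-l = 2 (product 40·2 = 80).
Adding: 2k = 42, so k = 21.
Subtracting: 2l = 38, so l = 19.
Check: 21² - 19² = 441 - 361 = 80 ✓

k = 21, l = 19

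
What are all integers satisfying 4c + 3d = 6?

Step 1: Compute gcd(4, 3) = 1.
Since 1 divides 6, solutions exist.

Step 2: Find a particular solution using extended Euclidean algorithm.
We get c₀ = 6, d₀ = -6.
Check: 4*6 + 3*-6 = 6 = 6 ✓

Step 3: Write the general solution.
c = 6 + (3/1)t = 6 + 3t
d = -6 - (4/1)t = -6 - 4t
for any integer t.

c = 6 + 3t, d = -6 - 4t for integer t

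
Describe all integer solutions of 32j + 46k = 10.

Step 1: Compute gcd(32, 46) = 2.
Since 2 divides 10, solutions exist.

Step 2: Find a particular solution using extended Euclidean algorithm.
We get j₀ = -50, k₀ = 35.
Check: 32*-50 + 46*35 = 10 = 10 ✓

Step 3: Write the general solution.
j = -50 + (46/2)t = -50 + 23t
k = 35 - (32/2)t = 35 - 16t
for any integer t.

j = -50 + 23t, k = 35 - 16t for integer t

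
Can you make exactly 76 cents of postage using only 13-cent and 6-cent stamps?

We need non-negative x, y with 13x + 6y = 76.
gcd(13, 6) = 1 divides 76, so integer solutions exist.
Search for a non-negative one: x = 4 gives 6y = 76 - 52 = 24, so y = 4.
Check: 13·4 + 6·4 = 76 ✓

Yes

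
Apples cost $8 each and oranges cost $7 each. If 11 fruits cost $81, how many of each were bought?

Let a = apples, o = oranges.
a + o = 11
8a + 7o = 81
Substitute o = 11 - a:
8a + 7(11 - a) = 81
(8 - 7)a = 81 - 77
1a = 4
a = 4, o = 11 - 4 = 7

Apples: 4, Oranges: 7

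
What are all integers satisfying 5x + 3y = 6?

Step 1: Compute gcd(5, 3) = 1.
Since 1 divides 6, solutions exist.

Step 2: Find a particular solution using extended Euclidean algorithm.
We get x₀ = -6, y₀ = 12.
Check: 5*-6 + 3*12 = 6 = 6 ✓

Step 3: Write the general solution.
x = -6 + (3/1)t = -6 + 3t
y = 12 - (5/1)t = 12 - 5t
for any integer t.

x = -6 + 3t, y = 12 - 5t for integer t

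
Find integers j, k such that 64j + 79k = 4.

Step 1: Check solvability.
gcd(64, 79) = 1
Since 1 divides 4, solutions exist.

Step 2: Apply extended Euclidean algorithm to find gcd.
We find integers such that 64*x0 + 79*y0 = 1

Step 3: Scale the particular solution.
Multiply by 4/1 = 4:
j = 84, k = -68

Step 4: Verify.
64*(84) + 79*(-68) = 4 = 4 ✓

j = 84, k = -68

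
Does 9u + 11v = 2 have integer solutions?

Step 1: Compute gcd(9, 11).
gcd(9, 11) = 1

Step 2: Check divisibility.
Does 1 divide 2? 2 = 1 x 2, so yes.

By the theorem on linear Diophantine equations, 9u + 11v = 2 has integer solutions if and only if gcd(9, 11) divides 2. Since 1 | 2, solutions exist.

Yes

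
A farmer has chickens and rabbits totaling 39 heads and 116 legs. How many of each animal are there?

Let c = chickens, r = rabbits.
Heads: c + r = 39
Legs: 2c + 4r = 116
From the first equation, c = 39 - r. Substitute:
2(39 - r) + 4r = 116
78 + 2r = 116
r = (116 - 78)/2 = 19
c = 39 - 19 = 20

Chickens: 20, Rabbits: 19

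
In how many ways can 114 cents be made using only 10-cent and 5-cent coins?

We need non-negative integers (x, y) with 10x + 5y = 114.
For each x from 0 to 11, check if (114 - 10x) is a non-negative multiple of 5.
Solutions (x, y): none
Count: 0

0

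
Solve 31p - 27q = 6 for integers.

Step 1: Check solvability.
gcd(31, 27) = 1
Since 1 divides 6, solutions exist.

Step 2: Apply extended Euclidean algorithm to find gcd.
We find integers such that 31*x0 + 27*y0 = 1

Step 3: Scale the particular solution.
Multiply by 6/1 = 6:
p = 42, q = 48

Step 4: Verify.
31*(42) - 27*(48) = 6 = 6 ✓

p = 42, q = 48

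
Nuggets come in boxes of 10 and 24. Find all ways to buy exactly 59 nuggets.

We need non-negative integers (x, y) with 10x + 24y = 59.
For each x in 0..5, check if 59 - 10x is a non-negative multiple of 24.
No x yields an integer y ≥ 0.

No solution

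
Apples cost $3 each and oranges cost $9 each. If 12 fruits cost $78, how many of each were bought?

Let a = apples, o = oranges.
a + o = 12
3a + 9o = 78
Substitute o = 12 - a:
3a + 9(12 - a) = 78
(3 - 9)a = 78 - 108
-6a = -30
a = 5, o = 12 - 5 = 7

Apples: 5, Oranges: 7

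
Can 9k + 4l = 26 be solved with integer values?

Step 1: Compute gcd(9, 4).
gcd(9, 4) = 1

Step 2: Check divisibility.
Does 1 divide 26? 26 = 1 x 26, so yes.

By the theorem on linear Diophantine equations, 9k + 4l = 26 has integer solutions if and only if gcd(9, 4) divides 26. Since 1 | 26, solutions exist.

Yes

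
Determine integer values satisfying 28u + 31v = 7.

Step 1: Check solvability.
gcd(28, 31) = 1
Since 1 divides 7, solutions exist.

Step 2: Apply extended Euclidean algorithm to find gcd.
We find integers such that 28*x0 + 31*y0 = 1

Step 3: Scale the particular solution.
Multiply by 7/1 = 7:
u = 70, v = -63

Step 4: Verify.
28*(70) + 31*(-63) = 7 = 7 ✓

u = 70, v = -63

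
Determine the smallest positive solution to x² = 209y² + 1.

We seek the smallest positive integers (x, y) with x² - 209y² = 1, i.e., x² = 209y² + 1.
Try successive y values:
y = 1: x² = 209·1² + 1 = 210, not a perfect square
y = 2: x² = 209·2² + 1 = 837, not a perfect square
y = 3: x² = 209·3² + 1 = 1882, not a perfect square
... continuing the search (or via continued fractions) ...
y = 3220: x² = 209·3220² + 1 = 2166995601, x = 46551 ✓

Verify: 46551² - 209·3220² = 2166995601 - 2166995600 = 1 ✓

x = 46551, y = 3220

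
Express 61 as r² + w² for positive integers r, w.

We need to find integers r, w > 0 such that r² + w² = 61.
Trying r = 5: w² = 61 - 5² = 61 - 25 = 36
w = 6
Check: 5² + 6² = 25 + 36 = 61 ✓

61 = 5² + 6²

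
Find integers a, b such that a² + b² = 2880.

We need to find integers a, b > 0 such that a² + b² = 2880.
Trying a = 24: b² = 2880 - 24² = 2880 - 576 = 2304
b = 48
Check: 24² + 48² = 576 + 2304 = 2880 ✓

2880 = 24² + 48²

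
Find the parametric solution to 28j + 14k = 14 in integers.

Step 1: Compute gcd(28, 14) = 14.
Since 14 divides 14, solutions exist.

Step 2: Find a particular solution using extended Euclidean algorithm.
We get j₀ = 0, k₀ = 1.
Check: 28*0 + 14*1 = 14 = 14 ✓

Step 3: Write the general solution.
j = 0 + (14/14)t = 0 + 1t
k = 1 - (28/14)t = 1 - 2t
for any integer t.

j = 0 + 1t, k = 1 - 2t for integer t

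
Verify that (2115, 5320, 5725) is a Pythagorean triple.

Compute a² + b² = 2115² + 5320² = 4473225 + 28302400 = 32775625
Compute c² = 5725² = 32775625
Since 32775625 = 32775625, confirmed.

Yes, it is a Pythagorean triple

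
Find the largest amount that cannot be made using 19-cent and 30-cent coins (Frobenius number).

For two coprime denominations a and b, the Frobenius number (largest value not representable as a non-negative combination) is ab - a - b.
Here gcd(19, 30) = 1, so they are coprime.
F(19, 30) = 19·30 - 19 - 30 = 570 - 49 = 521

521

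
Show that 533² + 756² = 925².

Compute a² + b² = 533² + 756² = 284089 + 571536 = 855625
Compute c² = 925² = 855625
Since 855625 = 855625, confirmed.

Yes, it is a Pythagorean triple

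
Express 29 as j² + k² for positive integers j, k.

We need to find integers j, k > 0 such that j² + k² = 29.
Trying j = 2: k² = 29 - 2² = 29 - 4 = 25
k = 5
Check: 2² + 5² = 4 + 25 = 29 ✓

29 = 2² + 5²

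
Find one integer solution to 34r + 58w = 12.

Step 1: Check solvability.
gcd(34, 58) = 2
Since 2 divides 12, solutions exist.

Step 2: Apply extended Euclidean algorithm to find gcd.
We find integers such that 34*x0 + 58*y0 = 2

Step 3: Scale the particular solution.
Multiply by 12/2 = 6:
r = 72, w = -42

Step 4: Verify.
34*(72) + 58*(-42) = 12 = 12 ✓

r = 72, w = -42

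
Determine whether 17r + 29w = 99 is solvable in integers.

Step 1: Compute gcd(17, 29).
gcd(17, 29) = 1

Step 2: Check divisibility.
Does 1 divide 99? 99 = 1 x 99, so yes.

By the theorem on linear Diophantine equations, 17r + 29w = 99 has integer solutions if and only if gcd(17, 29) divides 99. Since 1 | 99, solutions exist.

Yes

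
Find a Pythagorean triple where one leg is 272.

We need the other leg and hypotenuse such that 272² + x² = c².
Take x = 225, c = 353: 272² + 225² = 73984 + 50625 = 124609 = 353² ✓
Triple: (225, 272, 353)

(225, 272, 353)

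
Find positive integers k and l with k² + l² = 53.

We need to find integers k, l > 0 such that k² + l² = 53.
Trying k = 2: l² = 53 - 2² = 53 - 4 = 49
l = 7
Check: 2² + 7² = 4 + 49 = 53 ✓

53 = 2² + 7²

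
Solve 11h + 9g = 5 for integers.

Step 1: Check solvability.
gcd(11, 9) = 1
Since 1 divides 5, solutions exist.

Step 2: Apply extended Euclidean algorithm to find gcd.
We find integers such that 11*x0 + 9*y0 = 1

Step 3: Scale the particular solution.
Multiply by 5/1 = 5:
h = -20, g = 25

Step 4: Verify.
11*(-20) + 9*(25) = 5 = 5 ✓

h = -20, g = 25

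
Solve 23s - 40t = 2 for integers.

Step 1: Check solvability.
gcd(23, 40) = 1
Since 1 divides 2, solutions exist.

Step 2: Apply extended Euclidean algorithm to find gcd.
We find integers such that 23*x0 + 40*y0 = 1

Step 3: Scale the particular solution.
Multiply by 2/1 = 2:
s = 14, t = 8

Step 4: Verify.
23*(14) - 40*(8) = 2 = 2 ✓

s = 14, t = 8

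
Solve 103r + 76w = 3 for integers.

Step 1: Check solvability.
gcd(103, 76) = 1
Since 1 divides 3, solutions exist.

Step 2: Apply extended Euclidean algorithm to find gcd.
We find integers such that 103*x0 + 76*y0 = 1

Step 3: Scale the particular solution.
Multiply by 3/1 = 3:
r = 93, w = -126

Step 4: Verify.
103*(93) + 76*(-126) = 3 = 3 ✓

r = 93, w = -126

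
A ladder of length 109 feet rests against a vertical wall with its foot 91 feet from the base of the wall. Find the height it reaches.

The ladder, wall, and ground form a right triangle with hypotenuse 109 and one leg 91.
By the Pythagorean theorem: h² = 109² - 91² = 11881 - 8281 = 3600
h = √3600 = 60 feet

60 feet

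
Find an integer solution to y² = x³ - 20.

Try small integer x values and check whether x³ - 20 is a perfect square.
x = 6: x³ - 20 = 6³ - 20 = 216 - 20 = 196
Is 196 a perfect square? 14² = 196 ✓
So (x, y) = (6, 14) is a solution.

x = 6, y = 14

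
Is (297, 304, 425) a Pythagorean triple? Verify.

Compute a² + b² = 297² + 304² = 88209 + 92416 = 180625
Compute c² = 425² = 180625
Since 180625 = 180625, confirmed.

Yes, it is a Pythagorean triple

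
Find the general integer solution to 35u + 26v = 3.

Step 1: Compute gcd(35, 26) = 1.
Since 1 divides 3, solutions exist.

Step 2: Find a particular solution using extended Euclidean algorithm.
We get u₀ = 9, v₀ = -12.
Check: 35*9 + 26*-12 = 3 = 3 ✓

Step 3: Write the general solution.
u = 9 + (26/1)t = 9 + 26t
v = -12 - (35/1)t = -12 - 35t
for any integer t.

u = 9 + 26t, v = -12 - 35t for integer t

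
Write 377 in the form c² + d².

We need to find integers c, d > 0 such that c² + d² = 377.
Trying c = 4: d² = 377 - 4² = 377 - 16 = 361
d = 19
Check: 4² + 19² = 16 + 361 = 377 ✓

377 = 4² + 19²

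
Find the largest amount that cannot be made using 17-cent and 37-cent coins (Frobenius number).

For two coprime denominations a and b, the Frobenius number (largest value not representable as a non-negative combination) is ab - a - b.
Here gcd(17, 37) = 1, so they are coprime.
F(17, 37) = 17·37 - 17 - 37 = 629 - 54 = 575

575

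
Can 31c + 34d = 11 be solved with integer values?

Step 1: Compute gcd(31, 34).
gcd(31, 34) = 1

Step 2: Check divisibility.
Does 1 divide 11? 11 = 1 x 11, so yes.

By the theorem on linear Diophantine equations, 31c + 34d = 11 has integer solutions if and only if gcd(31, 34) divides 11. Since 1 | 11, solutions exist.

Yes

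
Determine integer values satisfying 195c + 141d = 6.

Step 1: Check solvability.
gcd(195, 141) = 3
Since 3 divides 6, solutions exist.

Step 2: Apply extended Euclidean algorithm to find gcd.
We find integers such that 195*x0 + 141*y0 = 3

Step 3: Scale the particular solution.
Multiply by 6/3 = 2:
c = -26, d = 36

Step 4: Verify.
195*(-26) + 141*(36) = 6 = 6 ✓

c = -26, d = 36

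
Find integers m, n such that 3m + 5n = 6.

Step 1: Check solvability.
gcd(3, 5) = 1
Since 1 divides 6, solutions exist.

Step 2: Apply extended Euclidean algorithm to find gcd.
We find integers such that 3*x0 + 5*y0 = 1

Step 3: Scale the particular solution.
Multiply by 6/1 = 6:
m = 12, n = -6

Step 4: Verify.
3*(12) + 5*(-6) = 6 = 6 ✓

m = 12, n = -6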